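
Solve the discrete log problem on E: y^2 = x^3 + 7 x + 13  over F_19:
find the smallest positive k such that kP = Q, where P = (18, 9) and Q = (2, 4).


Enumerate multiples of P until we hit Q = (2, 4):
  1P = (18, 9)
  2P = (7, 14)
  3P = (3, 17)
  4P = (2, 4)
Match found at i = 4.

k = 4


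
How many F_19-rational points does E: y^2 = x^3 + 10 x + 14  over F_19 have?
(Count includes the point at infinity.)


For each x in F_19, count y with y^2 = x^3 + 10 x + 14 mod 19:
  x = 1: RHS = 6, y in [5, 14]  -> 2 point(s)
  x = 2: RHS = 4, y in [2, 17]  -> 2 point(s)
  x = 4: RHS = 4, y in [2, 17]  -> 2 point(s)
  x = 6: RHS = 5, y in [9, 10]  -> 2 point(s)
  x = 7: RHS = 9, y in [3, 16]  -> 2 point(s)
  x = 8: RHS = 17, y in [6, 13]  -> 2 point(s)
  x = 9: RHS = 16, y in [4, 15]  -> 2 point(s)
  x = 11: RHS = 11, y in [7, 12]  -> 2 point(s)
  x = 12: RHS = 0, y in [0]  -> 1 point(s)
  x = 13: RHS = 4, y in [2, 17]  -> 2 point(s)
  x = 15: RHS = 5, y in [9, 10]  -> 2 point(s)
  x = 17: RHS = 5, y in [9, 10]  -> 2 point(s)
Affine points: 23. Add the point at infinity: total = 24.

#E(F_19) = 24


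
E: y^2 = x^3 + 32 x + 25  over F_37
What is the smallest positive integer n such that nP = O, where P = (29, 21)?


Compute successive multiples of P until we hit O:
  1P = (29, 21)
  2P = (28, 9)
  3P = (13, 23)
  4P = (6, 27)
  5P = (12, 18)
  6P = (0, 32)
  7P = (7, 0)
  8P = (0, 5)
  ... (continuing to 14P)
  14P = O

ord(P) = 14


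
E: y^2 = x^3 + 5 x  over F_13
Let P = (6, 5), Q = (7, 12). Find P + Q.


P != Q, so use the chord formula.
s = (y2 - y1) / (x2 - x1) = (7) / (1) mod 13 = 7
x3 = s^2 - x1 - x2 mod 13 = 7^2 - 6 - 7 = 10
y3 = s (x1 - x3) - y1 mod 13 = 7 * (6 - 10) - 5 = 6

P + Q = (10, 6)


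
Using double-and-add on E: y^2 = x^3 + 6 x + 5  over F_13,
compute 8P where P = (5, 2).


k = 8 = 1000_2 (binary, LSB first: 0001)
Double-and-add from P = (5, 2):
  bit 0 = 0: acc unchanged = O
  bit 1 = 0: acc unchanged = O
  bit 2 = 0: acc unchanged = O
  bit 3 = 1: acc = O + (10, 8) = (10, 8)

8P = (10, 8)


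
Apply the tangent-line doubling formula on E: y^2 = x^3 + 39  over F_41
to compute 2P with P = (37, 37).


Doubling: s = (3 x1^2 + a) / (2 y1)
s = (3*37^2 + 0) / (2*37) mod 41 = 35
x3 = s^2 - 2 x1 mod 41 = 35^2 - 2*37 = 3
y3 = s (x1 - x3) - y1 mod 41 = 35 * (37 - 3) - 37 = 5

2P = (3, 5)


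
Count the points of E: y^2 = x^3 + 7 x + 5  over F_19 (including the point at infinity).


For each x in F_19, count y with y^2 = x^3 + 7 x + 5 mod 19:
  x = 0: RHS = 5, y in [9, 10]  -> 2 point(s)
  x = 6: RHS = 16, y in [4, 15]  -> 2 point(s)
  x = 7: RHS = 17, y in [6, 13]  -> 2 point(s)
  x = 10: RHS = 11, y in [7, 12]  -> 2 point(s)
  x = 11: RHS = 7, y in [8, 11]  -> 2 point(s)
  x = 14: RHS = 16, y in [4, 15]  -> 2 point(s)
  x = 18: RHS = 16, y in [4, 15]  -> 2 point(s)
Affine points: 14. Add the point at infinity: total = 15.

#E(F_19) = 15


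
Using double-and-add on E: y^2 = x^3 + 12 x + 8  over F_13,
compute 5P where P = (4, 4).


k = 5 = 101_2 (binary, LSB first: 101)
Double-and-add from P = (4, 4):
  bit 0 = 1: acc = O + (4, 4) = (4, 4)
  bit 1 = 0: acc unchanged = (4, 4)
  bit 2 = 1: acc = (4, 4) + (10, 7) = (9, 0)

5P = (9, 0)


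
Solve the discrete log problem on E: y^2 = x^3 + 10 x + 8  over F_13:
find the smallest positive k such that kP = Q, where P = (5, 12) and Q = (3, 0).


Enumerate multiples of P until we hit Q = (3, 0):
  1P = (5, 12)
  2P = (12, 6)
  3P = (10, 9)
  4P = (2, 7)
  5P = (3, 0)
Match found at i = 5.

k = 5


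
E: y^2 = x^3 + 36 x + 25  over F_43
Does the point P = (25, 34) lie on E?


Check whether y^2 = x^3 + 36 x + 25 (mod 43) for (x, y) = (25, 34).
LHS: y^2 = 34^2 mod 43 = 38
RHS: x^3 + 36 x + 25 = 25^3 + 36*25 + 25 mod 43 = 38
LHS = RHS

Yes, on the curve


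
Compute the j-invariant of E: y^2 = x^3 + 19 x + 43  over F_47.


Delta = -16(4 a^3 + 27 b^2) mod 47 = 1
-1728 * (4 a)^3 = -1728 * (4*19)^3 mod 47 = 3
j = 3 * 1^(-1) mod 47 = 3

j = 3 (mod 47)


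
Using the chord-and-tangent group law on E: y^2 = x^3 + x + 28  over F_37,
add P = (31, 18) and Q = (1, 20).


P != Q, so use the chord formula.
s = (y2 - y1) / (x2 - x1) = (2) / (7) mod 37 = 32
x3 = s^2 - x1 - x2 mod 37 = 32^2 - 31 - 1 = 30
y3 = s (x1 - x3) - y1 mod 37 = 32 * (31 - 30) - 18 = 14

P + Q = (30, 14)


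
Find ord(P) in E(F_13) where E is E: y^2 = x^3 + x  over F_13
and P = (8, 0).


Compute successive multiples of P until we hit O:
  1P = (8, 0)
  2P = O

ord(P) = 2


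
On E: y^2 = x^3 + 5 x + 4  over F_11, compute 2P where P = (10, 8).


Doubling: s = (3 x1^2 + a) / (2 y1)
s = (3*10^2 + 5) / (2*8) mod 11 = 6
x3 = s^2 - 2 x1 mod 11 = 6^2 - 2*10 = 5
y3 = s (x1 - x3) - y1 mod 11 = 6 * (10 - 5) - 8 = 0

2P = (5, 0)


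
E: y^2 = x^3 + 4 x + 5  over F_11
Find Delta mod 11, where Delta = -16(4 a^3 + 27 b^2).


4 a^3 + 27 b^2 = 4*4^3 + 27*5^2 = 256 + 675 = 931
Delta = -16 * (931) = -14896
Delta mod 11 = 9

Delta = 9 (mod 11)


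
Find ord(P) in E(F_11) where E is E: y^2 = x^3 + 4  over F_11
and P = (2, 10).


Compute successive multiples of P until we hit O:
  1P = (2, 10)
  2P = (10, 5)
  3P = (3, 3)
  4P = (0, 9)
  5P = (1, 7)
  6P = (6, 0)
  7P = (1, 4)
  8P = (0, 2)
  ... (continuing to 12P)
  12P = O

ord(P) = 12


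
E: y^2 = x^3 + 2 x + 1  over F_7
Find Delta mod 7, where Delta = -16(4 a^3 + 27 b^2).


4 a^3 + 27 b^2 = 4*2^3 + 27*1^2 = 32 + 27 = 59
Delta = -16 * (59) = -944
Delta mod 7 = 1

Delta = 1 (mod 7)


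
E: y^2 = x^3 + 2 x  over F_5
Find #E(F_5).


For each x in F_5, count y with y^2 = x^3 + 2 x + 0 mod 5:
  x = 0: RHS = 0, y in [0]  -> 1 point(s)
Affine points: 1. Add the point at infinity: total = 2.

#E(F_5) = 2


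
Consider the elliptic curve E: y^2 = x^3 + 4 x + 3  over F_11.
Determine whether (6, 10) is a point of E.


Check whether y^2 = x^3 + 4 x + 3 (mod 11) for (x, y) = (6, 10).
LHS: y^2 = 10^2 mod 11 = 1
RHS: x^3 + 4 x + 3 = 6^3 + 4*6 + 3 mod 11 = 1
LHS = RHS

Yes, on the curve


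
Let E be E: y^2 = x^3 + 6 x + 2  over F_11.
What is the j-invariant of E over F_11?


Delta = -16(4 a^3 + 27 b^2) mod 11 = 2
-1728 * (4 a)^3 = -1728 * (4*6)^3 mod 11 = 3
j = 3 * 2^(-1) mod 11 = 7

j = 7 (mod 11)


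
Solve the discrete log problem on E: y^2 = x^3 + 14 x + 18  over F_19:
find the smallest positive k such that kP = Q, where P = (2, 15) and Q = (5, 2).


Enumerate multiples of P until we hit Q = (5, 2):
  1P = (2, 15)
  2P = (3, 12)
  3P = (4, 10)
  4P = (5, 2)
Match found at i = 4.

k = 4


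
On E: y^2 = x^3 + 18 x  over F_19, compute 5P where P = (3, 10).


k = 5 = 101_2 (binary, LSB first: 101)
Double-and-add from P = (3, 10):
  bit 0 = 1: acc = O + (3, 10) = (3, 10)
  bit 1 = 0: acc unchanged = (3, 10)
  bit 2 = 1: acc = (3, 10) + (6, 1) = (0, 0)

5P = (0, 0)


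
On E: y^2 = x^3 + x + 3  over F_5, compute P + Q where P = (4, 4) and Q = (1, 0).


P != Q, so use the chord formula.
s = (y2 - y1) / (x2 - x1) = (1) / (2) mod 5 = 3
x3 = s^2 - x1 - x2 mod 5 = 3^2 - 4 - 1 = 4
y3 = s (x1 - x3) - y1 mod 5 = 3 * (4 - 4) - 4 = 1

P + Q = (4, 1)


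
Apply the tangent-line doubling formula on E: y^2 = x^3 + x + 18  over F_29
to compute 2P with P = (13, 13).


Doubling: s = (3 x1^2 + a) / (2 y1)
s = (3*13^2 + 1) / (2*13) mod 29 = 24
x3 = s^2 - 2 x1 mod 29 = 24^2 - 2*13 = 28
y3 = s (x1 - x3) - y1 mod 29 = 24 * (13 - 28) - 13 = 4

2P = (28, 4)


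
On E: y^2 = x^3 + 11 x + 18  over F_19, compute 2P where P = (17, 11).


Doubling: s = (3 x1^2 + a) / (2 y1)
s = (3*17^2 + 11) / (2*11) mod 19 = 14
x3 = s^2 - 2 x1 mod 19 = 14^2 - 2*17 = 10
y3 = s (x1 - x3) - y1 mod 19 = 14 * (17 - 10) - 11 = 11

2P = (10, 11)


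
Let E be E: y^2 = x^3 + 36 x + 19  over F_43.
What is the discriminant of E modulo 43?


4 a^3 + 27 b^2 = 4*36^3 + 27*19^2 = 186624 + 9747 = 196371
Delta = -16 * (196371) = -3141936
Delta mod 43 = 31

Delta = 31 (mod 43)


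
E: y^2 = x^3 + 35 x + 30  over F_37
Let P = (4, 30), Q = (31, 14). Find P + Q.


P != Q, so use the chord formula.
s = (y2 - y1) / (x2 - x1) = (21) / (27) mod 37 = 9
x3 = s^2 - x1 - x2 mod 37 = 9^2 - 4 - 31 = 9
y3 = s (x1 - x3) - y1 mod 37 = 9 * (4 - 9) - 30 = 36

P + Q = (9, 36)


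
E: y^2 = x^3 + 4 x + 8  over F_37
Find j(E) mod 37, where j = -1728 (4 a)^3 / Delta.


Delta = -16(4 a^3 + 27 b^2) mod 37 = 2
-1728 * (4 a)^3 = -1728 * (4*4)^3 mod 37 = 27
j = 27 * 2^(-1) mod 37 = 32

j = 32 (mod 37)


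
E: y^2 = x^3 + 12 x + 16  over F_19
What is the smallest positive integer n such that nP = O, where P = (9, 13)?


Compute successive multiples of P until we hit O:
  1P = (9, 13)
  2P = (12, 8)
  3P = (5, 12)
  4P = (11, 15)
  5P = (0, 15)
  6P = (7, 14)
  7P = (8, 15)
  8P = (6, 0)
  ... (continuing to 16P)
  16P = O

ord(P) = 16


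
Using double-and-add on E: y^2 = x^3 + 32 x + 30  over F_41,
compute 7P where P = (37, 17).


k = 7 = 111_2 (binary, LSB first: 111)
Double-and-add from P = (37, 17):
  bit 0 = 1: acc = O + (37, 17) = (37, 17)
  bit 1 = 1: acc = (37, 17) + (29, 38) = (12, 25)
  bit 2 = 1: acc = (12, 25) + (23, 31) = (29, 3)

7P = (29, 3)


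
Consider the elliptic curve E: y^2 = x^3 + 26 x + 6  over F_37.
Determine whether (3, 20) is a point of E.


Check whether y^2 = x^3 + 26 x + 6 (mod 37) for (x, y) = (3, 20).
LHS: y^2 = 20^2 mod 37 = 30
RHS: x^3 + 26 x + 6 = 3^3 + 26*3 + 6 mod 37 = 0
LHS != RHS

No, not on the curve


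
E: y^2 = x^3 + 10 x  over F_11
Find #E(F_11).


For each x in F_11, count y with y^2 = x^3 + 10 x + 0 mod 11:
  x = 0: RHS = 0, y in [0]  -> 1 point(s)
  x = 1: RHS = 0, y in [0]  -> 1 point(s)
  x = 4: RHS = 5, y in [4, 7]  -> 2 point(s)
  x = 6: RHS = 1, y in [1, 10]  -> 2 point(s)
  x = 8: RHS = 9, y in [3, 8]  -> 2 point(s)
  x = 9: RHS = 5, y in [4, 7]  -> 2 point(s)
  x = 10: RHS = 0, y in [0]  -> 1 point(s)
Affine points: 11. Add the point at infinity: total = 12.

#E(F_11) = 12


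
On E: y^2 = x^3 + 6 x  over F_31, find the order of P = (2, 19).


Compute successive multiples of P until we hit O:
  1P = (2, 19)
  2P = (14, 21)
  3P = (9, 16)
  4P = (5, 0)
  5P = (9, 15)
  6P = (14, 10)
  7P = (2, 12)
  8P = O

ord(P) = 8


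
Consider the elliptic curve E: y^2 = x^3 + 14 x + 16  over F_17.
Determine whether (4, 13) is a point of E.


Check whether y^2 = x^3 + 14 x + 16 (mod 17) for (x, y) = (4, 13).
LHS: y^2 = 13^2 mod 17 = 16
RHS: x^3 + 14 x + 16 = 4^3 + 14*4 + 16 mod 17 = 0
LHS != RHS

No, not on the curve


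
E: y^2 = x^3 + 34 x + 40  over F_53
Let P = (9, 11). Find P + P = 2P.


Doubling: s = (3 x1^2 + a) / (2 y1)
s = (3*9^2 + 34) / (2*11) mod 53 = 15
x3 = s^2 - 2 x1 mod 53 = 15^2 - 2*9 = 48
y3 = s (x1 - x3) - y1 mod 53 = 15 * (9 - 48) - 11 = 40

2P = (48, 40)


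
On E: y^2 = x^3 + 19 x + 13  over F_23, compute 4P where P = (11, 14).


k = 4 = 100_2 (binary, LSB first: 001)
Double-and-add from P = (11, 14):
  bit 0 = 0: acc unchanged = O
  bit 1 = 0: acc unchanged = O
  bit 2 = 1: acc = O + (11, 9) = (11, 9)

4P = (11, 9)


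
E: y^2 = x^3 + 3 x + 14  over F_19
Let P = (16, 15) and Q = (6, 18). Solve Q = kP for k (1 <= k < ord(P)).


Enumerate multiples of P until we hit Q = (6, 18):
  1P = (16, 15)
  2P = (7, 13)
  3P = (12, 7)
  4P = (14, 8)
  5P = (6, 1)
  6P = (2, 16)
  7P = (17, 0)
  8P = (2, 3)
  9P = (6, 18)
Match found at i = 9.

k = 9


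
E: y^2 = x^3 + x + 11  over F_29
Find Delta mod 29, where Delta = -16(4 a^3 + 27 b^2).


4 a^3 + 27 b^2 = 4*1^3 + 27*11^2 = 4 + 3267 = 3271
Delta = -16 * (3271) = -52336
Delta mod 29 = 9

Delta = 9 (mod 29)


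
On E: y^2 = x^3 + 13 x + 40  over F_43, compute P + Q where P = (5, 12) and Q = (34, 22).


P != Q, so use the chord formula.
s = (y2 - y1) / (x2 - x1) = (10) / (29) mod 43 = 30
x3 = s^2 - x1 - x2 mod 43 = 30^2 - 5 - 34 = 1
y3 = s (x1 - x3) - y1 mod 43 = 30 * (5 - 1) - 12 = 22

P + Q = (1, 22)


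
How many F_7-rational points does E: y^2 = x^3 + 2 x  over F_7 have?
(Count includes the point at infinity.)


For each x in F_7, count y with y^2 = x^3 + 2 x + 0 mod 7:
  x = 0: RHS = 0, y in [0]  -> 1 point(s)
  x = 4: RHS = 2, y in [3, 4]  -> 2 point(s)
  x = 5: RHS = 2, y in [3, 4]  -> 2 point(s)
  x = 6: RHS = 4, y in [2, 5]  -> 2 point(s)
Affine points: 7. Add the point at infinity: total = 8.

#E(F_7) = 8


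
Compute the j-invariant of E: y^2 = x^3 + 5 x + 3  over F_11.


Delta = -16(4 a^3 + 27 b^2) mod 11 = 3
-1728 * (4 a)^3 = -1728 * (4*5)^3 mod 11 = 8
j = 8 * 3^(-1) mod 11 = 10

j = 10 (mod 11)


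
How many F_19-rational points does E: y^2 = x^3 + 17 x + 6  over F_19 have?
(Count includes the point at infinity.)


For each x in F_19, count y with y^2 = x^3 + 17 x + 6 mod 19:
  x = 0: RHS = 6, y in [5, 14]  -> 2 point(s)
  x = 1: RHS = 5, y in [9, 10]  -> 2 point(s)
  x = 4: RHS = 5, y in [9, 10]  -> 2 point(s)
  x = 5: RHS = 7, y in [8, 11]  -> 2 point(s)
  x = 6: RHS = 1, y in [1, 18]  -> 2 point(s)
  x = 10: RHS = 17, y in [6, 13]  -> 2 point(s)
  x = 11: RHS = 4, y in [2, 17]  -> 2 point(s)
  x = 12: RHS = 0, y in [0]  -> 1 point(s)
  x = 13: RHS = 11, y in [7, 12]  -> 2 point(s)
  x = 14: RHS = 5, y in [9, 10]  -> 2 point(s)
  x = 15: RHS = 7, y in [8, 11]  -> 2 point(s)
  x = 16: RHS = 4, y in [2, 17]  -> 2 point(s)
  x = 18: RHS = 7, y in [8, 11]  -> 2 point(s)
Affine points: 25. Add the point at infinity: total = 26.

#E(F_19) = 26


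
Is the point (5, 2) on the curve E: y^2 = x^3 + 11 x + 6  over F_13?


Check whether y^2 = x^3 + 11 x + 6 (mod 13) for (x, y) = (5, 2).
LHS: y^2 = 2^2 mod 13 = 4
RHS: x^3 + 11 x + 6 = 5^3 + 11*5 + 6 mod 13 = 4
LHS = RHS

Yes, on the curve


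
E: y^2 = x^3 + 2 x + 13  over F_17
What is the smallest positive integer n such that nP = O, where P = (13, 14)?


Compute successive multiples of P until we hit O:
  1P = (13, 14)
  2P = (0, 8)
  3P = (2, 12)
  4P = (4, 0)
  5P = (2, 5)
  6P = (0, 9)
  7P = (13, 3)
  8P = O

ord(P) = 8


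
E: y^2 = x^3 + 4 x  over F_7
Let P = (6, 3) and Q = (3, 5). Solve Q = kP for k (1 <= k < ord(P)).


Enumerate multiples of P until we hit Q = (3, 5):
  1P = (6, 3)
  2P = (2, 4)
  3P = (3, 5)
Match found at i = 3.

k = 3


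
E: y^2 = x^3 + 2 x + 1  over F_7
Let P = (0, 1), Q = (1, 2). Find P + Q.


P != Q, so use the chord formula.
s = (y2 - y1) / (x2 - x1) = (1) / (1) mod 7 = 1
x3 = s^2 - x1 - x2 mod 7 = 1^2 - 0 - 1 = 0
y3 = s (x1 - x3) - y1 mod 7 = 1 * (0 - 0) - 1 = 6

P + Q = (0, 6)


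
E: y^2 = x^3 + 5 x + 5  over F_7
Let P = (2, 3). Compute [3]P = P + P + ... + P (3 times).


k = 3 = 11_2 (binary, LSB first: 11)
Double-and-add from P = (2, 3):
  bit 0 = 1: acc = O + (2, 3) = (2, 3)
  bit 1 = 1: acc = (2, 3) + (5, 6) = (1, 5)

3P = (1, 5)


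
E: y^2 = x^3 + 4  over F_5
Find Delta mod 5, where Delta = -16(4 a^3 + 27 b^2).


4 a^3 + 27 b^2 = 4*0^3 + 27*4^2 = 0 + 432 = 432
Delta = -16 * (432) = -6912
Delta mod 5 = 3

Delta = 3 (mod 5)


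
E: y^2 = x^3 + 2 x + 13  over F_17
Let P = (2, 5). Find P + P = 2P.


Doubling: s = (3 x1^2 + a) / (2 y1)
s = (3*2^2 + 2) / (2*5) mod 17 = 15
x3 = s^2 - 2 x1 mod 17 = 15^2 - 2*2 = 0
y3 = s (x1 - x3) - y1 mod 17 = 15 * (2 - 0) - 5 = 8

2P = (0, 8)


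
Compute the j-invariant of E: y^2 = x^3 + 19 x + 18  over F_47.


Delta = -16(4 a^3 + 27 b^2) mod 47 = 2
-1728 * (4 a)^3 = -1728 * (4*19)^3 mod 47 = 3
j = 3 * 2^(-1) mod 47 = 25

j = 25 (mod 47)


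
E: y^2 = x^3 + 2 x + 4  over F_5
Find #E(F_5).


For each x in F_5, count y with y^2 = x^3 + 2 x + 4 mod 5:
  x = 0: RHS = 4, y in [2, 3]  -> 2 point(s)
  x = 2: RHS = 1, y in [1, 4]  -> 2 point(s)
  x = 4: RHS = 1, y in [1, 4]  -> 2 point(s)
Affine points: 6. Add the point at infinity: total = 7.

#E(F_5) = 7


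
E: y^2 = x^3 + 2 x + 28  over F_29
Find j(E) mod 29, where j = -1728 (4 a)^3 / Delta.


Delta = -16(4 a^3 + 27 b^2) mod 29 = 13
-1728 * (4 a)^3 = -1728 * (4*2)^3 mod 29 = 25
j = 25 * 13^(-1) mod 29 = 22

j = 22 (mod 29)


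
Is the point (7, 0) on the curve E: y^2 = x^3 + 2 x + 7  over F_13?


Check whether y^2 = x^3 + 2 x + 7 (mod 13) for (x, y) = (7, 0).
LHS: y^2 = 0^2 mod 13 = 0
RHS: x^3 + 2 x + 7 = 7^3 + 2*7 + 7 mod 13 = 0
LHS = RHS

Yes, on the curve


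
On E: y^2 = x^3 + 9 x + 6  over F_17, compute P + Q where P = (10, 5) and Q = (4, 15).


P != Q, so use the chord formula.
s = (y2 - y1) / (x2 - x1) = (10) / (11) mod 17 = 4
x3 = s^2 - x1 - x2 mod 17 = 4^2 - 10 - 4 = 2
y3 = s (x1 - x3) - y1 mod 17 = 4 * (10 - 2) - 5 = 10

P + Q = (2, 10)


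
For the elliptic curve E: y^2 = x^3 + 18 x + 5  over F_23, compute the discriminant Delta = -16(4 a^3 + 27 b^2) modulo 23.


4 a^3 + 27 b^2 = 4*18^3 + 27*5^2 = 23328 + 675 = 24003
Delta = -16 * (24003) = -384048
Delta mod 23 = 6

Delta = 6 (mod 23)


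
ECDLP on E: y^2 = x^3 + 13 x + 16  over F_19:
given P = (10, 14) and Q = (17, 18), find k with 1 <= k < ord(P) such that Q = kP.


Enumerate multiples of P until we hit Q = (17, 18):
  1P = (10, 14)
  2P = (0, 15)
  3P = (13, 11)
  4P = (16, 11)
  5P = (17, 18)
Match found at i = 5.

k = 5


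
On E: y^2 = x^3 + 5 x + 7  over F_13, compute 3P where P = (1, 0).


k = 3 = 11_2 (binary, LSB first: 11)
Double-and-add from P = (1, 0):
  bit 0 = 1: acc = O + (1, 0) = (1, 0)
  bit 1 = 1: acc = (1, 0) + O = (1, 0)

3P = (1, 0)


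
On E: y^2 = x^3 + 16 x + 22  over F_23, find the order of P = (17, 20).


Compute successive multiples of P until we hit O:
  1P = (17, 20)
  2P = (20, 19)
  3P = (4, 14)
  4P = (18, 22)
  5P = (15, 7)
  6P = (16, 21)
  7P = (14, 0)
  8P = (16, 2)
  ... (continuing to 14P)
  14P = O

ord(P) = 14


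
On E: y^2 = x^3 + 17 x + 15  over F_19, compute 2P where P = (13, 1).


Doubling: s = (3 x1^2 + a) / (2 y1)
s = (3*13^2 + 17) / (2*1) mod 19 = 15
x3 = s^2 - 2 x1 mod 19 = 15^2 - 2*13 = 9
y3 = s (x1 - x3) - y1 mod 19 = 15 * (13 - 9) - 1 = 2

2P = (9, 2)


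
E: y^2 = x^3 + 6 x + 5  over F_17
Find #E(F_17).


For each x in F_17, count y with y^2 = x^3 + 6 x + 5 mod 17:
  x = 2: RHS = 8, y in [5, 12]  -> 2 point(s)
  x = 3: RHS = 16, y in [4, 13]  -> 2 point(s)
  x = 4: RHS = 8, y in [5, 12]  -> 2 point(s)
  x = 6: RHS = 2, y in [6, 11]  -> 2 point(s)
  x = 7: RHS = 16, y in [4, 13]  -> 2 point(s)
  x = 8: RHS = 4, y in [2, 15]  -> 2 point(s)
  x = 11: RHS = 8, y in [5, 12]  -> 2 point(s)
  x = 13: RHS = 2, y in [6, 11]  -> 2 point(s)
  x = 15: RHS = 2, y in [6, 11]  -> 2 point(s)
  x = 16: RHS = 15, y in [7, 10]  -> 2 point(s)
Affine points: 20. Add the point at infinity: total = 21.

#E(F_17) = 21


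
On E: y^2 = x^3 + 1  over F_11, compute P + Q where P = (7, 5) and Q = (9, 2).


P != Q, so use the chord formula.
s = (y2 - y1) / (x2 - x1) = (8) / (2) mod 11 = 4
x3 = s^2 - x1 - x2 mod 11 = 4^2 - 7 - 9 = 0
y3 = s (x1 - x3) - y1 mod 11 = 4 * (7 - 0) - 5 = 1

P + Q = (0, 1)


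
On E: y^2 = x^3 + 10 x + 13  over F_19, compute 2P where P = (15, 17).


k = 2 = 10_2 (binary, LSB first: 01)
Double-and-add from P = (15, 17):
  bit 0 = 0: acc unchanged = O
  bit 1 = 1: acc = O + (14, 16) = (14, 16)

2P = (14, 16)


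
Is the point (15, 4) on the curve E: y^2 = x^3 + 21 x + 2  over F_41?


Check whether y^2 = x^3 + 21 x + 2 (mod 41) for (x, y) = (15, 4).
LHS: y^2 = 4^2 mod 41 = 16
RHS: x^3 + 21 x + 2 = 15^3 + 21*15 + 2 mod 41 = 2
LHS != RHS

No, not on the curve


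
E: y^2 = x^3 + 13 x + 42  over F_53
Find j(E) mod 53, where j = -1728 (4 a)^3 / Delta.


Delta = -16(4 a^3 + 27 b^2) mod 53 = 40
-1728 * (4 a)^3 = -1728 * (4*13)^3 mod 53 = 32
j = 32 * 40^(-1) mod 53 = 22

j = 22 (mod 53)


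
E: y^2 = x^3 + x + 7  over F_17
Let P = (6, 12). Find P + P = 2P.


Doubling: s = (3 x1^2 + a) / (2 y1)
s = (3*6^2 + 1) / (2*12) mod 17 = 1
x3 = s^2 - 2 x1 mod 17 = 1^2 - 2*6 = 6
y3 = s (x1 - x3) - y1 mod 17 = 1 * (6 - 6) - 12 = 5

2P = (6, 5)


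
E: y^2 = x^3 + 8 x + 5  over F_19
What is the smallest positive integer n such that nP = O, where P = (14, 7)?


Compute successive multiples of P until we hit O:
  1P = (14, 7)
  2P = (15, 2)
  3P = (15, 17)
  4P = (14, 12)
  5P = O

ord(P) = 5


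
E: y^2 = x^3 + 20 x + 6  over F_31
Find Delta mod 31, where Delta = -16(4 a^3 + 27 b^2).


4 a^3 + 27 b^2 = 4*20^3 + 27*6^2 = 32000 + 972 = 32972
Delta = -16 * (32972) = -527552
Delta mod 31 = 6

Delta = 6 (mod 31)


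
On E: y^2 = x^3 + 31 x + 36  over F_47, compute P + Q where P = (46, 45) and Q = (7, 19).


P != Q, so use the chord formula.
s = (y2 - y1) / (x2 - x1) = (21) / (8) mod 47 = 32
x3 = s^2 - x1 - x2 mod 47 = 32^2 - 46 - 7 = 31
y3 = s (x1 - x3) - y1 mod 47 = 32 * (46 - 31) - 45 = 12

P + Q = (31, 12)


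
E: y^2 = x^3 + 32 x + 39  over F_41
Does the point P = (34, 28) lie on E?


Check whether y^2 = x^3 + 32 x + 39 (mod 41) for (x, y) = (34, 28).
LHS: y^2 = 28^2 mod 41 = 5
RHS: x^3 + 32 x + 39 = 34^3 + 32*34 + 39 mod 41 = 5
LHS = RHS

Yes, on the curve


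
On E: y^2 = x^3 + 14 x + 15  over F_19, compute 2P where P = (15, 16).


Doubling: s = (3 x1^2 + a) / (2 y1)
s = (3*15^2 + 14) / (2*16) mod 19 = 15
x3 = s^2 - 2 x1 mod 19 = 15^2 - 2*15 = 5
y3 = s (x1 - x3) - y1 mod 19 = 15 * (15 - 5) - 16 = 1

2P = (5, 1)


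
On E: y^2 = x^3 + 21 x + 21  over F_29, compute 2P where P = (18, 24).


k = 2 = 10_2 (binary, LSB first: 01)
Double-and-add from P = (18, 24):
  bit 0 = 0: acc unchanged = O
  bit 1 = 1: acc = O + (28, 12) = (28, 12)

2P = (28, 12)


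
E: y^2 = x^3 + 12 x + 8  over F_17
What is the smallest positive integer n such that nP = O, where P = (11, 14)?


Compute successive multiples of P until we hit O:
  1P = (11, 14)
  2P = (4, 16)
  3P = (0, 12)
  4P = (8, 2)
  5P = (14, 8)
  6P = (13, 7)
  7P = (1, 2)
  8P = (1, 15)
  ... (continuing to 15P)
  15P = O

ord(P) = 15


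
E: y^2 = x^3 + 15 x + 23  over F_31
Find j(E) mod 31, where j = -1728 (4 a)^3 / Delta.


Delta = -16(4 a^3 + 27 b^2) mod 31 = 12
-1728 * (4 a)^3 = -1728 * (4*15)^3 mod 31 = 29
j = 29 * 12^(-1) mod 31 = 5

j = 5 (mod 31)


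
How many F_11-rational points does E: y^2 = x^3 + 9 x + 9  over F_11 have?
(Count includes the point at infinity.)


For each x in F_11, count y with y^2 = x^3 + 9 x + 9 mod 11:
  x = 0: RHS = 9, y in [3, 8]  -> 2 point(s)
  x = 5: RHS = 3, y in [5, 6]  -> 2 point(s)
  x = 6: RHS = 4, y in [2, 9]  -> 2 point(s)
  x = 9: RHS = 5, y in [4, 7]  -> 2 point(s)
Affine points: 8. Add the point at infinity: total = 9.

#E(F_11) = 9


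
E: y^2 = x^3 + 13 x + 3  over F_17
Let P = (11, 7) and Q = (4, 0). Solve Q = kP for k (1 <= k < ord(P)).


Enumerate multiples of P until we hit Q = (4, 0):
  1P = (11, 7)
  2P = (3, 16)
  3P = (4, 0)
Match found at i = 3.

k = 3


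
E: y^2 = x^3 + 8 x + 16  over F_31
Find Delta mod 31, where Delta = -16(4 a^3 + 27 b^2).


4 a^3 + 27 b^2 = 4*8^3 + 27*16^2 = 2048 + 6912 = 8960
Delta = -16 * (8960) = -143360
Delta mod 31 = 15

Delta = 15 (mod 31)


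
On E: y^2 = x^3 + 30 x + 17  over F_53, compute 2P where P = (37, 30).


Doubling: s = (3 x1^2 + a) / (2 y1)
s = (3*37^2 + 30) / (2*30) mod 53 = 8
x3 = s^2 - 2 x1 mod 53 = 8^2 - 2*37 = 43
y3 = s (x1 - x3) - y1 mod 53 = 8 * (37 - 43) - 30 = 28

2P = (43, 28)


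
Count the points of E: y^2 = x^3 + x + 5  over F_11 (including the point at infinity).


For each x in F_11, count y with y^2 = x^3 + 1 x + 5 mod 11:
  x = 0: RHS = 5, y in [4, 7]  -> 2 point(s)
  x = 2: RHS = 4, y in [2, 9]  -> 2 point(s)
  x = 5: RHS = 3, y in [5, 6]  -> 2 point(s)
  x = 7: RHS = 3, y in [5, 6]  -> 2 point(s)
  x = 10: RHS = 3, y in [5, 6]  -> 2 point(s)
Affine points: 10. Add the point at infinity: total = 11.

#E(F_11) = 11


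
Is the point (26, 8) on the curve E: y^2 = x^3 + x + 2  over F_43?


Check whether y^2 = x^3 + 1 x + 2 (mod 43) for (x, y) = (26, 8).
LHS: y^2 = 8^2 mod 43 = 21
RHS: x^3 + 1 x + 2 = 26^3 + 1*26 + 2 mod 43 = 17
LHS != RHS

No, not on the curve


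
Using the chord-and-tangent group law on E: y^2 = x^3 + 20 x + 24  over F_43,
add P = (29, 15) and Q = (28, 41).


P != Q, so use the chord formula.
s = (y2 - y1) / (x2 - x1) = (26) / (42) mod 43 = 17
x3 = s^2 - x1 - x2 mod 43 = 17^2 - 29 - 28 = 17
y3 = s (x1 - x3) - y1 mod 43 = 17 * (29 - 17) - 15 = 17

P + Q = (17, 17)


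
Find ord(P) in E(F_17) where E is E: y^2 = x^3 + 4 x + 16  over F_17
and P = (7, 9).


Compute successive multiples of P until we hit O:
  1P = (7, 9)
  2P = (7, 8)
  3P = O

ord(P) = 3


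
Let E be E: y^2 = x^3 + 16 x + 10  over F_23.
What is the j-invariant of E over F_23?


Delta = -16(4 a^3 + 27 b^2) mod 23 = 4
-1728 * (4 a)^3 = -1728 * (4*16)^3 mod 23 = 7
j = 7 * 4^(-1) mod 23 = 19

j = 19 (mod 23)


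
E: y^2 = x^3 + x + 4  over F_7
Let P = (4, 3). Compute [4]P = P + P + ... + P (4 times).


k = 4 = 100_2 (binary, LSB first: 001)
Double-and-add from P = (4, 3):
  bit 0 = 0: acc unchanged = O
  bit 1 = 0: acc unchanged = O
  bit 2 = 1: acc = O + (4, 4) = (4, 4)

4P = (4, 4)


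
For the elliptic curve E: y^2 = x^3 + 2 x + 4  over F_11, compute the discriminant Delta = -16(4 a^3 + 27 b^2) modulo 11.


4 a^3 + 27 b^2 = 4*2^3 + 27*4^2 = 32 + 432 = 464
Delta = -16 * (464) = -7424
Delta mod 11 = 1

Delta = 1 (mod 11)


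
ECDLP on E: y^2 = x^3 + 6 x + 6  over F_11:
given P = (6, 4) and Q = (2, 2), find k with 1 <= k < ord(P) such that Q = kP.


Enumerate multiples of P until we hit Q = (2, 2):
  1P = (6, 4)
  2P = (2, 9)
  3P = (8, 4)
  4P = (8, 7)
  5P = (2, 2)
Match found at i = 5.

k = 5


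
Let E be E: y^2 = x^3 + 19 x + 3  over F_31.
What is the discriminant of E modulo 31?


4 a^3 + 27 b^2 = 4*19^3 + 27*3^2 = 27436 + 243 = 27679
Delta = -16 * (27679) = -442864
Delta mod 31 = 2

Delta = 2 (mod 31)


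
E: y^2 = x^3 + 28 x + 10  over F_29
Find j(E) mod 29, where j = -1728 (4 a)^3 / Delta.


Delta = -16(4 a^3 + 27 b^2) mod 29 = 16
-1728 * (4 a)^3 = -1728 * (4*28)^3 mod 29 = 15
j = 15 * 16^(-1) mod 29 = 10

j = 10 (mod 29)


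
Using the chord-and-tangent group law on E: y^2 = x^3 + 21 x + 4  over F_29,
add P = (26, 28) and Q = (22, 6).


P != Q, so use the chord formula.
s = (y2 - y1) / (x2 - x1) = (7) / (25) mod 29 = 20
x3 = s^2 - x1 - x2 mod 29 = 20^2 - 26 - 22 = 4
y3 = s (x1 - x3) - y1 mod 29 = 20 * (26 - 4) - 28 = 6

P + Q = (4, 6)


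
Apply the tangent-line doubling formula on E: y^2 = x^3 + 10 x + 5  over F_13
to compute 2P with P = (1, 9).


Doubling: s = (3 x1^2 + a) / (2 y1)
s = (3*1^2 + 10) / (2*9) mod 13 = 0
x3 = s^2 - 2 x1 mod 13 = 0^2 - 2*1 = 11
y3 = s (x1 - x3) - y1 mod 13 = 0 * (1 - 11) - 9 = 4

2P = (11, 4)


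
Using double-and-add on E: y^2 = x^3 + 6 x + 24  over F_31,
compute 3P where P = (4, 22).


k = 3 = 11_2 (binary, LSB first: 11)
Double-and-add from P = (4, 22):
  bit 0 = 1: acc = O + (4, 22) = (4, 22)
  bit 1 = 1: acc = (4, 22) + (1, 0) = (4, 9)

3P = (4, 9)


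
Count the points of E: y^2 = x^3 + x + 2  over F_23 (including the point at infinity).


For each x in F_23, count y with y^2 = x^3 + 1 x + 2 mod 23:
  x = 0: RHS = 2, y in [5, 18]  -> 2 point(s)
  x = 1: RHS = 4, y in [2, 21]  -> 2 point(s)
  x = 2: RHS = 12, y in [9, 14]  -> 2 point(s)
  x = 3: RHS = 9, y in [3, 20]  -> 2 point(s)
  x = 4: RHS = 1, y in [1, 22]  -> 2 point(s)
  x = 8: RHS = 16, y in [4, 19]  -> 2 point(s)
  x = 9: RHS = 4, y in [2, 21]  -> 2 point(s)
  x = 10: RHS = 0, y in [0]  -> 1 point(s)
  x = 13: RHS = 4, y in [2, 21]  -> 2 point(s)
  x = 14: RHS = 0, y in [0]  -> 1 point(s)
  x = 19: RHS = 3, y in [7, 16]  -> 2 point(s)
  x = 20: RHS = 18, y in [8, 15]  -> 2 point(s)
  x = 22: RHS = 0, y in [0]  -> 1 point(s)
Affine points: 23. Add the point at infinity: total = 24.

#E(F_23) = 24


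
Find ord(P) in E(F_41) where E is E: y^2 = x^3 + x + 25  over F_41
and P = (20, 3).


Compute successive multiples of P until we hit O:
  1P = (20, 3)
  2P = (5, 27)
  3P = (12, 17)
  4P = (30, 35)
  5P = (16, 18)
  6P = (37, 30)
  7P = (0, 36)
  8P = (31, 9)
  ... (continuing to 19P)
  19P = O

ord(P) = 19


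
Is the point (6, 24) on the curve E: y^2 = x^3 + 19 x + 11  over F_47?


Check whether y^2 = x^3 + 19 x + 11 (mod 47) for (x, y) = (6, 24).
LHS: y^2 = 24^2 mod 47 = 12
RHS: x^3 + 19 x + 11 = 6^3 + 19*6 + 11 mod 47 = 12
LHS = RHS

Yes, on the curve


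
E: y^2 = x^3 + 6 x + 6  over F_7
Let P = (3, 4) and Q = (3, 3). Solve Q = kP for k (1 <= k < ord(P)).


Enumerate multiples of P until we hit Q = (3, 3):
  1P = (3, 4)
  2P = (5, 0)
  3P = (3, 3)
Match found at i = 3.

k = 3


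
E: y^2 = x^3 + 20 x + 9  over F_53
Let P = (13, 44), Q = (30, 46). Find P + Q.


P != Q, so use the chord formula.
s = (y2 - y1) / (x2 - x1) = (2) / (17) mod 53 = 50
x3 = s^2 - x1 - x2 mod 53 = 50^2 - 13 - 30 = 19
y3 = s (x1 - x3) - y1 mod 53 = 50 * (13 - 19) - 44 = 27

P + Q = (19, 27)


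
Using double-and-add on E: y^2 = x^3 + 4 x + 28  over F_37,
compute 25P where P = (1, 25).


k = 25 = 11001_2 (binary, LSB first: 10011)
Double-and-add from P = (1, 25):
  bit 0 = 1: acc = O + (1, 25) = (1, 25)
  bit 1 = 0: acc unchanged = (1, 25)
  bit 2 = 0: acc unchanged = (1, 25)
  bit 3 = 1: acc = (1, 25) + (9, 33) = (28, 22)
  bit 4 = 1: acc = (28, 22) + (12, 18) = (4, 21)

25P = (4, 21)


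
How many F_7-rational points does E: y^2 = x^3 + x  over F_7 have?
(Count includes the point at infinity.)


For each x in F_7, count y with y^2 = x^3 + 1 x + 0 mod 7:
  x = 0: RHS = 0, y in [0]  -> 1 point(s)
  x = 1: RHS = 2, y in [3, 4]  -> 2 point(s)
  x = 3: RHS = 2, y in [3, 4]  -> 2 point(s)
  x = 5: RHS = 4, y in [2, 5]  -> 2 point(s)
Affine points: 7. Add the point at infinity: total = 8.

#E(F_7) = 8


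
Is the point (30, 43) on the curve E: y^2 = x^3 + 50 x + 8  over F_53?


Check whether y^2 = x^3 + 50 x + 8 (mod 53) for (x, y) = (30, 43).
LHS: y^2 = 43^2 mod 53 = 47
RHS: x^3 + 50 x + 8 = 30^3 + 50*30 + 8 mod 53 = 47
LHS = RHS

Yes, on the curve


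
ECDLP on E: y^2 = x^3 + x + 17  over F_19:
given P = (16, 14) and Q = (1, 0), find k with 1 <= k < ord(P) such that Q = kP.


Enumerate multiples of P until we hit Q = (1, 0):
  1P = (16, 14)
  2P = (7, 14)
  3P = (15, 5)
  4P = (12, 3)
  5P = (14, 1)
  6P = (17, 8)
  7P = (3, 3)
  8P = (6, 12)
  9P = (13, 17)
  10P = (10, 18)
  11P = (4, 16)
  12P = (8, 10)
  13P = (0, 13)
  14P = (1, 0)
Match found at i = 14.

k = 14


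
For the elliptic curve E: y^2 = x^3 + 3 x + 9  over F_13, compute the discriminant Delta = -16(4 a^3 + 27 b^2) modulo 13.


4 a^3 + 27 b^2 = 4*3^3 + 27*9^2 = 108 + 2187 = 2295
Delta = -16 * (2295) = -36720
Delta mod 13 = 5

Delta = 5 (mod 13)


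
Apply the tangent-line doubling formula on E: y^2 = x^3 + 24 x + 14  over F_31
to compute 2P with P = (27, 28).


Doubling: s = (3 x1^2 + a) / (2 y1)
s = (3*27^2 + 24) / (2*28) mod 31 = 19
x3 = s^2 - 2 x1 mod 31 = 19^2 - 2*27 = 28
y3 = s (x1 - x3) - y1 mod 31 = 19 * (27 - 28) - 28 = 15

2P = (28, 15)


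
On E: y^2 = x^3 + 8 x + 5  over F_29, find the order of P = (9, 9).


Compute successive multiples of P until we hit O:
  1P = (9, 9)
  2P = (2, 0)
  3P = (9, 20)
  4P = O

ord(P) = 4


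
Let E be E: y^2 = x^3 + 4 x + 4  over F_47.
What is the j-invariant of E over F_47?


Delta = -16(4 a^3 + 27 b^2) mod 47 = 37
-1728 * (4 a)^3 = -1728 * (4*4)^3 mod 47 = 30
j = 30 * 37^(-1) mod 47 = 44

j = 44 (mod 47)


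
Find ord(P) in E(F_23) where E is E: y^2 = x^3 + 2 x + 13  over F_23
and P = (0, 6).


Compute successive multiples of P until we hit O:
  1P = (0, 6)
  2P = (16, 22)
  3P = (8, 9)
  4P = (4, 4)
  5P = (2, 18)
  6P = (11, 20)
  7P = (14, 18)
  8P = (21, 22)
  ... (continuing to 28P)
  28P = O

ord(P) = 28


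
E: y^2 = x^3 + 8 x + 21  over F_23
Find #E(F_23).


For each x in F_23, count y with y^2 = x^3 + 8 x + 21 mod 23:
  x = 3: RHS = 3, y in [7, 16]  -> 2 point(s)
  x = 4: RHS = 2, y in [5, 18]  -> 2 point(s)
  x = 5: RHS = 2, y in [5, 18]  -> 2 point(s)
  x = 6: RHS = 9, y in [3, 20]  -> 2 point(s)
  x = 7: RHS = 6, y in [11, 12]  -> 2 point(s)
  x = 14: RHS = 2, y in [5, 18]  -> 2 point(s)
  x = 16: RHS = 13, y in [6, 17]  -> 2 point(s)
  x = 20: RHS = 16, y in [4, 19]  -> 2 point(s)
  x = 22: RHS = 12, y in [9, 14]  -> 2 point(s)
Affine points: 18. Add the point at infinity: total = 19.

#E(F_23) = 19


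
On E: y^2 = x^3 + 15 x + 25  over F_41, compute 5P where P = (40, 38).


k = 5 = 101_2 (binary, LSB first: 101)
Double-and-add from P = (40, 38):
  bit 0 = 1: acc = O + (40, 38) = (40, 38)
  bit 1 = 0: acc unchanged = (40, 38)
  bit 2 = 1: acc = (40, 38) + (1, 0) = (33, 34)

5P = (33, 34)


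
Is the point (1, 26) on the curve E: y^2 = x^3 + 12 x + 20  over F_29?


Check whether y^2 = x^3 + 12 x + 20 (mod 29) for (x, y) = (1, 26).
LHS: y^2 = 26^2 mod 29 = 9
RHS: x^3 + 12 x + 20 = 1^3 + 12*1 + 20 mod 29 = 4
LHS != RHS

No, not on the curve


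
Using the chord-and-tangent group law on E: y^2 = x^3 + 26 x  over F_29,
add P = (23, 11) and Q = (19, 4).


P != Q, so use the chord formula.
s = (y2 - y1) / (x2 - x1) = (22) / (25) mod 29 = 9
x3 = s^2 - x1 - x2 mod 29 = 9^2 - 23 - 19 = 10
y3 = s (x1 - x3) - y1 mod 29 = 9 * (23 - 10) - 11 = 19

P + Q = (10, 19)


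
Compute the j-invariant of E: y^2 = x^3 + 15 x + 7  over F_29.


Delta = -16(4 a^3 + 27 b^2) mod 29 = 23
-1728 * (4 a)^3 = -1728 * (4*15)^3 mod 29 = 9
j = 9 * 23^(-1) mod 29 = 13

j = 13 (mod 29)


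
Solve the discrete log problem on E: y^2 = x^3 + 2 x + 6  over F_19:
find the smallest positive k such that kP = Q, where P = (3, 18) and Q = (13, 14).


Enumerate multiples of P until we hit Q = (13, 14):
  1P = (3, 18)
  2P = (0, 5)
  3P = (1, 16)
  4P = (16, 7)
  5P = (6, 5)
  6P = (14, 17)
  7P = (13, 14)
Match found at i = 7.

k = 7


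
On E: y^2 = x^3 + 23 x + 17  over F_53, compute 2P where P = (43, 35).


Doubling: s = (3 x1^2 + a) / (2 y1)
s = (3*43^2 + 23) / (2*35) mod 53 = 19
x3 = s^2 - 2 x1 mod 53 = 19^2 - 2*43 = 10
y3 = s (x1 - x3) - y1 mod 53 = 19 * (43 - 10) - 35 = 9

2P = (10, 9)


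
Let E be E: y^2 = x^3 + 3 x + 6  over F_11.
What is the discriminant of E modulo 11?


4 a^3 + 27 b^2 = 4*3^3 + 27*6^2 = 108 + 972 = 1080
Delta = -16 * (1080) = -17280
Delta mod 11 = 1

Delta = 1 (mod 11)


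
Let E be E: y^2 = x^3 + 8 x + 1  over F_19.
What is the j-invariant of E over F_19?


Delta = -16(4 a^3 + 27 b^2) mod 19 = 12
-1728 * (4 a)^3 = -1728 * (4*8)^3 mod 19 = 12
j = 12 * 12^(-1) mod 19 = 1

j = 1 (mod 19)


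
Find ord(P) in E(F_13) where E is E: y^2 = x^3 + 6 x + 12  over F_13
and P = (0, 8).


Compute successive multiples of P until we hit O:
  1P = (0, 8)
  2P = (4, 10)
  3P = (6, 2)
  4P = (8, 0)
  5P = (6, 11)
  6P = (4, 3)
  7P = (0, 5)
  8P = O

ord(P) = 8


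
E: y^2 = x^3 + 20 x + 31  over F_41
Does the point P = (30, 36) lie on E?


Check whether y^2 = x^3 + 20 x + 31 (mod 41) for (x, y) = (30, 36).
LHS: y^2 = 36^2 mod 41 = 25
RHS: x^3 + 20 x + 31 = 30^3 + 20*30 + 31 mod 41 = 38
LHS != RHS

No, not on the curve


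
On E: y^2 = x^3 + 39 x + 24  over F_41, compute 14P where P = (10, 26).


k = 14 = 1110_2 (binary, LSB first: 0111)
Double-and-add from P = (10, 26):
  bit 0 = 0: acc unchanged = O
  bit 1 = 1: acc = O + (22, 3) = (22, 3)
  bit 2 = 1: acc = (22, 3) + (34, 8) = (35, 36)
  bit 3 = 1: acc = (35, 36) + (5, 37) = (21, 10)

14P = (21, 10)


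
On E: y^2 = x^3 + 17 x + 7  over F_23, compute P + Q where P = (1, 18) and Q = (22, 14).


P != Q, so use the chord formula.
s = (y2 - y1) / (x2 - x1) = (19) / (21) mod 23 = 2
x3 = s^2 - x1 - x2 mod 23 = 2^2 - 1 - 22 = 4
y3 = s (x1 - x3) - y1 mod 23 = 2 * (1 - 4) - 18 = 22

P + Q = (4, 22)


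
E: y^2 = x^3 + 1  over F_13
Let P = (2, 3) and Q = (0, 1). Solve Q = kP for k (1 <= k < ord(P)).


Enumerate multiples of P until we hit Q = (0, 1):
  1P = (2, 3)
  2P = (0, 1)
Match found at i = 2.

k = 2


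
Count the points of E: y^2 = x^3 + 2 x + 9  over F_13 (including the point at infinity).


For each x in F_13, count y with y^2 = x^3 + 2 x + 9 mod 13:
  x = 0: RHS = 9, y in [3, 10]  -> 2 point(s)
  x = 1: RHS = 12, y in [5, 8]  -> 2 point(s)
  x = 3: RHS = 3, y in [4, 9]  -> 2 point(s)
  x = 4: RHS = 3, y in [4, 9]  -> 2 point(s)
  x = 5: RHS = 1, y in [1, 12]  -> 2 point(s)
  x = 6: RHS = 3, y in [4, 9]  -> 2 point(s)
  x = 8: RHS = 4, y in [2, 11]  -> 2 point(s)
  x = 11: RHS = 10, y in [6, 7]  -> 2 point(s)
Affine points: 16. Add the point at infinity: total = 17.

#E(F_13) = 17


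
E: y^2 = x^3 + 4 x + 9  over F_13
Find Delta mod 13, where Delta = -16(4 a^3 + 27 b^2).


4 a^3 + 27 b^2 = 4*4^3 + 27*9^2 = 256 + 2187 = 2443
Delta = -16 * (2443) = -39088
Delta mod 13 = 3

Delta = 3 (mod 13)


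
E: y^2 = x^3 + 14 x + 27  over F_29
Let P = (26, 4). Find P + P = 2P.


Doubling: s = (3 x1^2 + a) / (2 y1)
s = (3*26^2 + 14) / (2*4) mod 29 = 16
x3 = s^2 - 2 x1 mod 29 = 16^2 - 2*26 = 1
y3 = s (x1 - x3) - y1 mod 29 = 16 * (26 - 1) - 4 = 19

2P = (1, 19)


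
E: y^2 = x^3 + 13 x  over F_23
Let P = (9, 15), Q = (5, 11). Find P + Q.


P != Q, so use the chord formula.
s = (y2 - y1) / (x2 - x1) = (19) / (19) mod 23 = 1
x3 = s^2 - x1 - x2 mod 23 = 1^2 - 9 - 5 = 10
y3 = s (x1 - x3) - y1 mod 23 = 1 * (9 - 10) - 15 = 7

P + Q = (10, 7)


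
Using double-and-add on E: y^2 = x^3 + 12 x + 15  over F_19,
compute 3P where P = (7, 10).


k = 3 = 11_2 (binary, LSB first: 11)
Double-and-add from P = (7, 10):
  bit 0 = 1: acc = O + (7, 10) = (7, 10)
  bit 1 = 1: acc = (7, 10) + (16, 3) = (2, 3)

3P = (2, 3)


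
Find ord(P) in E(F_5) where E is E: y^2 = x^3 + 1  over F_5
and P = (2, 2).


Compute successive multiples of P until we hit O:
  1P = (2, 2)
  2P = (0, 4)
  3P = (4, 0)
  4P = (0, 1)
  5P = (2, 3)
  6P = O

ord(P) = 6


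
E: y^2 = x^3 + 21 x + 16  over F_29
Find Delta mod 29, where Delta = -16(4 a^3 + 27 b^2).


4 a^3 + 27 b^2 = 4*21^3 + 27*16^2 = 37044 + 6912 = 43956
Delta = -16 * (43956) = -703296
Delta mod 29 = 12

Delta = 12 (mod 29)


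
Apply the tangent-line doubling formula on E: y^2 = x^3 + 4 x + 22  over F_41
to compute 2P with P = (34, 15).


Doubling: s = (3 x1^2 + a) / (2 y1)
s = (3*34^2 + 4) / (2*15) mod 41 = 31
x3 = s^2 - 2 x1 mod 41 = 31^2 - 2*34 = 32
y3 = s (x1 - x3) - y1 mod 41 = 31 * (34 - 32) - 15 = 6

2P = (32, 6)


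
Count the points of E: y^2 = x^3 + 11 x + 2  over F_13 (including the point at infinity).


For each x in F_13, count y with y^2 = x^3 + 11 x + 2 mod 13:
  x = 1: RHS = 1, y in [1, 12]  -> 2 point(s)
  x = 3: RHS = 10, y in [6, 7]  -> 2 point(s)
  x = 5: RHS = 0, y in [0]  -> 1 point(s)
  x = 8: RHS = 4, y in [2, 11]  -> 2 point(s)
  x = 12: RHS = 3, y in [4, 9]  -> 2 point(s)
Affine points: 9. Add the point at infinity: total = 10.

#E(F_13) = 10


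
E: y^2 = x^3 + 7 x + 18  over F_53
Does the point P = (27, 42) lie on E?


Check whether y^2 = x^3 + 7 x + 18 (mod 53) for (x, y) = (27, 42).
LHS: y^2 = 42^2 mod 53 = 15
RHS: x^3 + 7 x + 18 = 27^3 + 7*27 + 18 mod 53 = 15
LHS = RHS

Yes, on the curve


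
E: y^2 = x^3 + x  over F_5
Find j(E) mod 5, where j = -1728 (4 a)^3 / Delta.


Delta = -16(4 a^3 + 27 b^2) mod 5 = 1
-1728 * (4 a)^3 = -1728 * (4*1)^3 mod 5 = 3
j = 3 * 1^(-1) mod 5 = 3

j = 3 (mod 5)


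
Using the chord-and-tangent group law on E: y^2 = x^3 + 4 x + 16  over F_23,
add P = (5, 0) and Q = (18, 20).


P != Q, so use the chord formula.
s = (y2 - y1) / (x2 - x1) = (20) / (13) mod 23 = 21
x3 = s^2 - x1 - x2 mod 23 = 21^2 - 5 - 18 = 4
y3 = s (x1 - x3) - y1 mod 23 = 21 * (5 - 4) - 0 = 21

P + Q = (4, 21)


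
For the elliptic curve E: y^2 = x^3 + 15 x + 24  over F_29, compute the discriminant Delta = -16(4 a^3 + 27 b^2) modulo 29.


4 a^3 + 27 b^2 = 4*15^3 + 27*24^2 = 13500 + 15552 = 29052
Delta = -16 * (29052) = -464832
Delta mod 29 = 9

Delta = 9 (mod 29)


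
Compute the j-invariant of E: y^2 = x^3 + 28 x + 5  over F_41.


Delta = -16(4 a^3 + 27 b^2) mod 41 = 2
-1728 * (4 a)^3 = -1728 * (4*28)^3 mod 41 = 32
j = 32 * 2^(-1) mod 41 = 16

j = 16 (mod 41)


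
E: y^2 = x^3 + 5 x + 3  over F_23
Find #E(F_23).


For each x in F_23, count y with y^2 = x^3 + 5 x + 3 mod 23:
  x = 0: RHS = 3, y in [7, 16]  -> 2 point(s)
  x = 1: RHS = 9, y in [3, 20]  -> 2 point(s)
  x = 4: RHS = 18, y in [8, 15]  -> 2 point(s)
  x = 7: RHS = 13, y in [6, 17]  -> 2 point(s)
  x = 8: RHS = 3, y in [7, 16]  -> 2 point(s)
  x = 9: RHS = 18, y in [8, 15]  -> 2 point(s)
  x = 10: RHS = 18, y in [8, 15]  -> 2 point(s)
  x = 11: RHS = 9, y in [3, 20]  -> 2 point(s)
  x = 15: RHS = 3, y in [7, 16]  -> 2 point(s)
  x = 16: RHS = 16, y in [4, 19]  -> 2 point(s)
  x = 21: RHS = 8, y in [10, 13]  -> 2 point(s)
Affine points: 22. Add the point at infinity: total = 23.

#E(F_23) = 23
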